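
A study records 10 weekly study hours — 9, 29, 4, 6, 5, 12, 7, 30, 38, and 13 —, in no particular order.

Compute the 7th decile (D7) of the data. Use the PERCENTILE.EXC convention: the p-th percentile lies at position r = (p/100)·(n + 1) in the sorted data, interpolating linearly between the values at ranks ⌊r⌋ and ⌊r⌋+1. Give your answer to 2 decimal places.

Sorted: 4, 5, 6, 7, 9, 12, 13, 29, 30, 38.
n = 10.
r = (70/100)·(10 + 1) = 7.7.
Rank 7 is 13 and rank 8 is 29.
Interpolate: 13 + 0.7·(29 − 13) = 13 + 0.7·16 = 24.2.

24.20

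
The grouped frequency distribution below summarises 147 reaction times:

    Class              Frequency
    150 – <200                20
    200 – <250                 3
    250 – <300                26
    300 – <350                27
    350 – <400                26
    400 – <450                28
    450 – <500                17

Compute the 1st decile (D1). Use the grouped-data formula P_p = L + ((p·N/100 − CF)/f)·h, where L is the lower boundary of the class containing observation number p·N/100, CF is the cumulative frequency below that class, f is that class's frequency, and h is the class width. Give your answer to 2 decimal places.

186.75

N = 147; target position k = 10/100 · 147 = 14.7.
Cumulative frequencies: 20, 23, 49, 76, 102, 130, 147.
Observation 14.7 falls in the class 150 – <200.
L = 150, CF = 0, f = 20, h = 50.
P10 = 150 + ((14.7 − 0)/20)·50 = 150 + 36.75 = 186.75.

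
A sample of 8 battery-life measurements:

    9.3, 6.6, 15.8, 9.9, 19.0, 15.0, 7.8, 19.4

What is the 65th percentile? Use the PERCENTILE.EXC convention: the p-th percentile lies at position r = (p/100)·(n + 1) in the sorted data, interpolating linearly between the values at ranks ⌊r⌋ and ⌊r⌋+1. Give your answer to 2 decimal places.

15.68

Sorted: 6.6, 7.8, 9.3, 9.9, 15.0, 15.8, 19.0, 19.4.
n = 8.
r = (65/100)·(8 + 1) = 5.85.
Rank 5 is 15.0 and rank 6 is 15.8.
Interpolate: 15.0 + 0.85·(15.8 − 15.0) = 15.0 + 0.85·0.8 = 15.68.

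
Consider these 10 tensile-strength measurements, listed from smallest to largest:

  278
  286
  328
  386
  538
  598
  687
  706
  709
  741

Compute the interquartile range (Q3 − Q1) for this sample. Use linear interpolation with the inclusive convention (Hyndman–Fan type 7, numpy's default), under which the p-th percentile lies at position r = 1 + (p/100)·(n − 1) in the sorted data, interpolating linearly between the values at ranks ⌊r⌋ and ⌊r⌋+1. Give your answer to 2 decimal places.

358.75

n = 10.
P25: r = 3.25; ranks 3–4 are 328, 386; interpolating gives 342.5.
P75: r = 7.75; ranks 7–8 are 687, 706; interpolating gives 701.25.
Difference: 701.25 − 342.5 = 358.75.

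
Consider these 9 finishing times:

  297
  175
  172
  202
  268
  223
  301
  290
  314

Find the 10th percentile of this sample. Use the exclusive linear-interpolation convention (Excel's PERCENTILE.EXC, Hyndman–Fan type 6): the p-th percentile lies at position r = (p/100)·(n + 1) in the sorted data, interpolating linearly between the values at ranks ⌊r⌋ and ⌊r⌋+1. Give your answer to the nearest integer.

Sorted: 172, 175, 202, 223, 268, 290, 297, 301, 314.
n = 9.
r = (10/100)·(9 + 1) = 1.
r is an integer, so P10 is the value at rank 1: 172.

172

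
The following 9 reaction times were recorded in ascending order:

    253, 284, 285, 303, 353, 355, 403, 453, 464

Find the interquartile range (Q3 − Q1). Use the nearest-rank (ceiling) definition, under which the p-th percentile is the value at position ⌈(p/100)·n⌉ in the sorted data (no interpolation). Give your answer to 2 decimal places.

n = 9.
P25: rank ⌈25/100·9⌉ = 3 → 285.
P75: rank ⌈75/100·9⌉ = 7 → 403.
Difference: 403 − 285 = 118.

118.00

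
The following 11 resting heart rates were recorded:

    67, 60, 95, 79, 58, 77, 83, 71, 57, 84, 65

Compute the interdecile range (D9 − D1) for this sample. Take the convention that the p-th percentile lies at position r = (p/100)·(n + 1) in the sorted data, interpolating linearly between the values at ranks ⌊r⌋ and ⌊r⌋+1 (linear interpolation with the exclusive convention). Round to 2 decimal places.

35.60

Sorted: 57, 58, 60, 65, 67, 71, 77, 79, 83, 84, 95.
n = 11.
P10: r = 1.2; ranks 1–2 are 57, 58; interpolating gives 57.2.
P90: r = 10.8; ranks 10–11 are 84, 95; interpolating gives 92.8.
Difference: 92.8 − 57.2 = 35.6.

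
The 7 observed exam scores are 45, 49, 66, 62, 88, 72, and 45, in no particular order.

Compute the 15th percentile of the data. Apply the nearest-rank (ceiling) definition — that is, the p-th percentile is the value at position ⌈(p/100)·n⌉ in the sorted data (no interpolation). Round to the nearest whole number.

45

Sorted: 45, 45, 49, 62, 66, 72, 88.
n = 7.
Position = ⌈15/100 · 7⌉ = ⌈1.05⌉ = 2.
The value at rank 2 is 45.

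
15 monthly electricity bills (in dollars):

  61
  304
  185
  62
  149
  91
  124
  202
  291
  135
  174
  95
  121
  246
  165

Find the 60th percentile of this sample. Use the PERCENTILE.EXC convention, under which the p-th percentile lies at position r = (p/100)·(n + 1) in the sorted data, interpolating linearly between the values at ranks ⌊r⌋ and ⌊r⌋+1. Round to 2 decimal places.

170.40

Sorted: 61, 62, 91, 95, 121, 124, 135, 149, 165, 174, 185, 202, 246, 291, 304.
n = 15.
r = (60/100)·(15 + 1) = 9.6.
Rank 9 is 165 and rank 10 is 174.
Interpolate: 165 + 0.6·(174 − 165) = 165 + 0.6·9 = 170.4.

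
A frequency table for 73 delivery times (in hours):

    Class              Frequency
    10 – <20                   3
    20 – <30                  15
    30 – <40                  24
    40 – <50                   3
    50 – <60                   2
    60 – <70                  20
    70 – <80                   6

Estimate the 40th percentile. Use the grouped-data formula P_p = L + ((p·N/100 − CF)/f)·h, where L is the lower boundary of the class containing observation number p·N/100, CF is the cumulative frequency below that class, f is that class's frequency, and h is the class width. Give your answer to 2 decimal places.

N = 73; target position k = 40/100 · 73 = 29.2.
Cumulative frequencies: 3, 18, 42, 45, 47, 67, 73.
Observation 29.2 falls in the class 30 – <40.
L = 30, CF = 18, f = 24, h = 10.
P40 = 30 + ((29.2 − 18)/24)·10 = 30 + 4.66667 = 34.6667.

34.67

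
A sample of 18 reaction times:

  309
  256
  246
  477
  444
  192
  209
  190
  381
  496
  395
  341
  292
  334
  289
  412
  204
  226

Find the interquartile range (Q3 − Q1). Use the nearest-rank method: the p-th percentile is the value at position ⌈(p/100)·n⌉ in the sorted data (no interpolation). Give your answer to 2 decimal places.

169.00

Sorted: 190, 192, 204, 209, 226, 246, 256, 289, 292, 309, 334, 341, 381, 395, 412, 444, 477, 496.
n = 18.
P25: rank ⌈25/100·18⌉ = 5 → 226.
P75: rank ⌈75/100·18⌉ = 14 → 395.
Difference: 395 − 226 = 169.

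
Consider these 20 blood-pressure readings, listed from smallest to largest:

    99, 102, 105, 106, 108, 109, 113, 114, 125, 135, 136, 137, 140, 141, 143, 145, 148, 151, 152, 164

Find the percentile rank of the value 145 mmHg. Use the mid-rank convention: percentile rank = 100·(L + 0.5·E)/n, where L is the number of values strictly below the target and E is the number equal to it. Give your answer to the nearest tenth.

Count below 145: L = 15; count equal: E = 1; n = 20.
Percentile rank = 100·(15 + 0.5·1)/20 = 100·15.5/20 = 77.5.

77.5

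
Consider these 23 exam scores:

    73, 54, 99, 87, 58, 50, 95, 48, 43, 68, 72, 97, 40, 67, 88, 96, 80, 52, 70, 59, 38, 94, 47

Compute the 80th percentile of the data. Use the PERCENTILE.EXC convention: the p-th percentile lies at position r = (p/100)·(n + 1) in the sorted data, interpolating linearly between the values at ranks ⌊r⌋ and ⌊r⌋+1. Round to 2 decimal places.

Sorted: 38, 40, 43, 47, 48, 50, 52, 54, 58, 59, 67, 68, 70, 72, 73, 80, 87, 88, 94, 95, 96, 97, 99.
n = 23.
r = (80/100)·(23 + 1) = 19.2.
Rank 19 is 94 and rank 20 is 95.
Interpolate: 94 + 0.2·(95 − 94) = 94 + 0.2·1 = 94.2.

94.20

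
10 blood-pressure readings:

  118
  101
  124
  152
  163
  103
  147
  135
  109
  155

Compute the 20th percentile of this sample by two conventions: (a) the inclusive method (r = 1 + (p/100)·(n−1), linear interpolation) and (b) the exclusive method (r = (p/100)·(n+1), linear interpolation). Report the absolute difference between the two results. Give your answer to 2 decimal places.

3.60

Sorted: 101, 103, 109, 118, 124, 135, 147, 152, 155, 163.
n = 10.
(a) r = 2.8; between ranks 2 (103) and 3 (109): 107.8.
(b) r = 2.2; between ranks 2 (103) and 3 (109): 104.2.
|107.8 − 104.2| = 3.6.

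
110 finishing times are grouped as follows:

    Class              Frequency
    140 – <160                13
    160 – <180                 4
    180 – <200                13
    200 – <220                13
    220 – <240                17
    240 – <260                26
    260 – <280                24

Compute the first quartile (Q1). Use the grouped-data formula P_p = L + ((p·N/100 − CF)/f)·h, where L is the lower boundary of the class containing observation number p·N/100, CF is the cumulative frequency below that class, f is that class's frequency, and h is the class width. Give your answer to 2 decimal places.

N = 110; target position k = 25/100 · 110 = 27.5.
Cumulative frequencies: 13, 17, 30, 43, 60, 86, 110.
Observation 27.5 falls in the class 180 – <200.
L = 180, CF = 17, f = 13, h = 20.
P25 = 180 + ((27.5 − 17)/13)·20 = 180 + 16.1538 = 196.154.

196.15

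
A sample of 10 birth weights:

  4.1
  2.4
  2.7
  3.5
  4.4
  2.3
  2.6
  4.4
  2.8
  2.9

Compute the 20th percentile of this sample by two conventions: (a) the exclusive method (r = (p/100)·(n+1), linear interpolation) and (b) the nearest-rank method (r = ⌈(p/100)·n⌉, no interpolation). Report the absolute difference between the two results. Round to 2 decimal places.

0.04

Sorted: 2.3, 2.4, 2.6, 2.7, 2.8, 2.9, 3.5, 4.1, 4.4, 4.4.
n = 10.
(a) r = 2.2; between ranks 2 (2.4) and 3 (2.6): 2.44.
(b) the nearest-rank method: rank 2 → 2.4.
|2.44 − 2.4| = 0.04.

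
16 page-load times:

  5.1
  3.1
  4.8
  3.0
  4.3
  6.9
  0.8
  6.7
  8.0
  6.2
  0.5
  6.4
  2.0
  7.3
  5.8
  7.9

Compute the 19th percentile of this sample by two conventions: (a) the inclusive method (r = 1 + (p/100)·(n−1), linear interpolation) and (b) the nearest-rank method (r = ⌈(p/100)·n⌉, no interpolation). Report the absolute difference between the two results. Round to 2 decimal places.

0.15

Sorted: 0.5, 0.8, 2.0, 3.0, 3.1, 4.3, 4.8, 5.1, 5.8, 6.2, 6.4, 6.7, 6.9, 7.3, 7.9, 8.0.
n = 16.
(a) r = 3.85; between ranks 3 (2.0) and 4 (3.0): 2.85.
(b) the nearest-rank method: rank 4 → 3.
|2.85 − 3| = 0.15.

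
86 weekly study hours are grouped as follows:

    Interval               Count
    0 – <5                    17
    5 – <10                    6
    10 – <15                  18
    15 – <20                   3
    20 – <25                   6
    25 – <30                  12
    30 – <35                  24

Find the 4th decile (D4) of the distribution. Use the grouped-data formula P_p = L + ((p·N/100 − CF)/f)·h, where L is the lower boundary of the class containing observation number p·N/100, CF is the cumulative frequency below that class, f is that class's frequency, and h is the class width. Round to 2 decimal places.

13.17

N = 86; target position k = 40/100 · 86 = 34.4.
Cumulative frequencies: 17, 23, 41, 44, 50, 62, 86.
Observation 34.4 falls in the class 10 – <15.
L = 10, CF = 23, f = 18, h = 5.
P40 = 10 + ((34.4 − 23)/18)·5 = 10 + 3.16667 = 13.1667.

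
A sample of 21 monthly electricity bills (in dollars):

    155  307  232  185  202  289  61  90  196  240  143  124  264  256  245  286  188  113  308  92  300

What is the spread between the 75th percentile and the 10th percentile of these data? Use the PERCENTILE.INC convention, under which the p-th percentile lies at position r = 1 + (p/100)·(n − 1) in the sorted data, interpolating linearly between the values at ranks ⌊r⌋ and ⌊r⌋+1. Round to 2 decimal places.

172.00

Sorted: 61, 90, 92, 113, 124, 143, 155, 185, 188, 196, 202, 232, 240, 245, 256, 264, 286, 289, 300, 307, 308.
n = 21.
P10: r = 3 (integer) → 92.
P75: r = 16 (integer) → 264.
Difference: 264 − 92 = 172.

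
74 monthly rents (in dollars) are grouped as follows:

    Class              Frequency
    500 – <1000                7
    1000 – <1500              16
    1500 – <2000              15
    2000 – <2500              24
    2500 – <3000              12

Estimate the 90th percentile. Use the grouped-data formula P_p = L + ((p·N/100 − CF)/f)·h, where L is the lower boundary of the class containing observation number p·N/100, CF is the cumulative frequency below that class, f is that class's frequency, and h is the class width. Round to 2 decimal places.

2691.67

N = 74; target position k = 90/100 · 74 = 66.6.
Cumulative frequencies: 7, 23, 38, 62, 74.
Observation 66.6 falls in the class 2500 – <3000.
L = 2500, CF = 62, f = 12, h = 500.
P90 = 2500 + ((66.6 − 62)/12)·500 = 2500 + 191.667 = 2691.67.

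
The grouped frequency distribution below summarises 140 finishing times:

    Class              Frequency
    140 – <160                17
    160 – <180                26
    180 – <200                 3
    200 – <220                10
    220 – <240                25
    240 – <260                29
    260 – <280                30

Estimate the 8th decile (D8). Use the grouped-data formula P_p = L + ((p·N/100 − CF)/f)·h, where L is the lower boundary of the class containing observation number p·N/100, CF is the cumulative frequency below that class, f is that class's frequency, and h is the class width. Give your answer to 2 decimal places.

261.33

N = 140; target position k = 80/100 · 140 = 112.
Cumulative frequencies: 17, 43, 46, 56, 81, 110, 140.
Observation 112 falls in the class 260 – <280.
L = 260, CF = 110, f = 30, h = 20.
P80 = 260 + ((112 − 110)/30)·20 = 260 + 1.33333 = 261.333.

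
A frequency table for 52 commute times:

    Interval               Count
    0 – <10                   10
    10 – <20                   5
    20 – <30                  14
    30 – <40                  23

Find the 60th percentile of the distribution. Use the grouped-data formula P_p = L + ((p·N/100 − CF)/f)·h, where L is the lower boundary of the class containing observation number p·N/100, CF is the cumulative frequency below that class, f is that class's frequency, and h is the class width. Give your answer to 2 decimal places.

30.96

N = 52; target position k = 60/100 · 52 = 31.2.
Cumulative frequencies: 10, 15, 29, 52.
Observation 31.2 falls in the class 30 – <40.
L = 30, CF = 29, f = 23, h = 10.
P60 = 30 + ((31.2 − 29)/23)·10 = 30 + 0.956522 = 30.9565.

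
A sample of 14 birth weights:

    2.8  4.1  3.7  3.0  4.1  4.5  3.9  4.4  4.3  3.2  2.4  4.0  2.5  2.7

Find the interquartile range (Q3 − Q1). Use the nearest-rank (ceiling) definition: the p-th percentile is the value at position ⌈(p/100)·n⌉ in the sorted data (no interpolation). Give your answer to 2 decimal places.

1.30

Sorted: 2.4, 2.5, 2.7, 2.8, 3.0, 3.2, 3.7, 3.9, 4.0, 4.1, 4.1, 4.3, 4.4, 4.5.
n = 14.
P25: rank ⌈25/100·14⌉ = 4 → 2.8.
P75: rank ⌈75/100·14⌉ = 11 → 4.1.
Difference: 4.1 − 2.8 = 1.3.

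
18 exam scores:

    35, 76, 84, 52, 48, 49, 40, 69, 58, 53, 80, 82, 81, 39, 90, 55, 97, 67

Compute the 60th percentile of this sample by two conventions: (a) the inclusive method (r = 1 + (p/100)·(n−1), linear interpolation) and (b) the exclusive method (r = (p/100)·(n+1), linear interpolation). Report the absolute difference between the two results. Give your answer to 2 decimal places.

Sorted: 35, 39, 40, 48, 49, 52, 53, 55, 58, 67, 69, 76, 80, 81, 82, 84, 90, 97.
n = 18.
(a) r = 11.2; between ranks 11 (69) and 12 (76): 70.4.
(b) r = 11.4; between ranks 11 (69) and 12 (76): 71.8.
|70.4 − 71.8| = 1.4.

1.40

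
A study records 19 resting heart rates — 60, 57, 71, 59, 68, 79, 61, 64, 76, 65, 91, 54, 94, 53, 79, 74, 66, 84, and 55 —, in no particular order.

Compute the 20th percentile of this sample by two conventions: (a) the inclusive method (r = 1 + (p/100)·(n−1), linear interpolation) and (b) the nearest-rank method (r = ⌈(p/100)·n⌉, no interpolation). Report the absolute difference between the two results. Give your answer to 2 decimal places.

Sorted: 53, 54, 55, 57, 59, 60, 61, 64, 65, 66, 68, 71, 74, 76, 79, 79, 84, 91, 94.
n = 19.
(a) r = 4.6; between ranks 4 (57) and 5 (59): 58.2.
(b) the nearest-rank method: rank 4 → 57.
|58.2 − 57| = 1.2.

1.20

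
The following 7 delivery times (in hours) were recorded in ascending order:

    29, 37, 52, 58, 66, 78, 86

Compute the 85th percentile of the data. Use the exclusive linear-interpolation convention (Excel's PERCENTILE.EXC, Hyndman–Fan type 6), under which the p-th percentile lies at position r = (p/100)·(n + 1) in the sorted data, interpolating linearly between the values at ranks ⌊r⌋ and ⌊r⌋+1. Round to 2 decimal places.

84.40

n = 7.
r = (85/100)·(7 + 1) = 6.8.
Rank 6 is 78 and rank 7 is 86.
Interpolate: 78 + 0.8·(86 − 78) = 78 + 0.8·8 = 84.4.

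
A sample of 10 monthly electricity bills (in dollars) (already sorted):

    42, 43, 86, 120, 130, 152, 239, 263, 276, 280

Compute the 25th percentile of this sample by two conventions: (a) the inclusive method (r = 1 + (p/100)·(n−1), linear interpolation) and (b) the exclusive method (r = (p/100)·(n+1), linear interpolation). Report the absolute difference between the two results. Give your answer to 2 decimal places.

n = 10.
(a) r = 3.25; between ranks 3 (86) and 4 (120): 94.5.
(b) r = 2.75; between ranks 2 (43) and 3 (86): 75.25.
|94.5 − 75.25| = 19.25.

19.25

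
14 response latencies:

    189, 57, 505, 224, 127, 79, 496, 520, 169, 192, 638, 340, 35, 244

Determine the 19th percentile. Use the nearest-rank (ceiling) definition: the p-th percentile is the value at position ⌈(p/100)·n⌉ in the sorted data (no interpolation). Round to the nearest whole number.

79

Sorted: 35, 57, 79, 127, 169, 189, 192, 224, 244, 340, 496, 505, 520, 638.
n = 14.
Position = ⌈19/100 · 14⌉ = ⌈2.66⌉ = 3.
The value at rank 3 is 79.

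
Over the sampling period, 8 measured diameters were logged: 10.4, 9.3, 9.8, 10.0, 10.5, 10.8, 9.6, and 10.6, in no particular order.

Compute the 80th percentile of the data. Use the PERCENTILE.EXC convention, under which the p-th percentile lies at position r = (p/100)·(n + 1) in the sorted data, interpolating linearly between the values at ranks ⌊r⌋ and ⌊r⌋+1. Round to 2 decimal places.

Sorted: 9.3, 9.6, 9.8, 10.0, 10.4, 10.5, 10.6, 10.8.
n = 8.
r = (80/100)·(8 + 1) = 7.2.
Rank 7 is 10.6 and rank 8 is 10.8.
Interpolate: 10.6 + 0.2·(10.8 − 10.6) = 10.6 + 0.2·0.2 = 10.64.

10.64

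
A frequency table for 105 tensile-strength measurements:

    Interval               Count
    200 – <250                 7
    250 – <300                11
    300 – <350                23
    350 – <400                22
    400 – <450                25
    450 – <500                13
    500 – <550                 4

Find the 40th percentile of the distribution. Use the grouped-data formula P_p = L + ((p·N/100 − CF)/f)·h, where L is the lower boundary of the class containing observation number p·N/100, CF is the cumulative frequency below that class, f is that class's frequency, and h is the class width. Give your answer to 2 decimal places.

N = 105; target position k = 40/100 · 105 = 42.
Cumulative frequencies: 7, 18, 41, 63, 88, 101, 105.
Observation 42 falls in the class 350 – <400.
L = 350, CF = 41, f = 22, h = 50.
P40 = 350 + ((42 − 41)/22)·50 = 350 + 2.27273 = 352.273.

352.27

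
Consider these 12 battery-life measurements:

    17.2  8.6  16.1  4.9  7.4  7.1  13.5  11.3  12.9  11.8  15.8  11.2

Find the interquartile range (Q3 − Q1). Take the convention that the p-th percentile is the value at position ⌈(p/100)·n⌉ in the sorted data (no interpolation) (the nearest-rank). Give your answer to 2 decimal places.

Sorted: 4.9, 7.1, 7.4, 8.6, 11.2, 11.3, 11.8, 12.9, 13.5, 15.8, 16.1, 17.2.
n = 12.
P25: rank ⌈25/100·12⌉ = 3 → 7.4.
P75: rank ⌈75/100·12⌉ = 9 → 13.5.
Difference: 13.5 − 7.4 = 6.1.

6.10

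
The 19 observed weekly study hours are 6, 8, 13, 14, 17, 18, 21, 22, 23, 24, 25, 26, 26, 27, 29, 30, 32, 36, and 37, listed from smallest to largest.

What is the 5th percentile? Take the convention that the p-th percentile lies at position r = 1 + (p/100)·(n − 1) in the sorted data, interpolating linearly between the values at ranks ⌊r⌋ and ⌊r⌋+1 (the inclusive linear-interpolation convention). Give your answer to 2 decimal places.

7.80

n = 19.
r = 1 + (5/100)·(19 − 1) = 1 + 0.9 = 1.9.
Rank 1 is 6 and rank 2 is 8.
Interpolate: 6 + 0.9·(8 − 6) = 6 + 0.9·2 = 7.8.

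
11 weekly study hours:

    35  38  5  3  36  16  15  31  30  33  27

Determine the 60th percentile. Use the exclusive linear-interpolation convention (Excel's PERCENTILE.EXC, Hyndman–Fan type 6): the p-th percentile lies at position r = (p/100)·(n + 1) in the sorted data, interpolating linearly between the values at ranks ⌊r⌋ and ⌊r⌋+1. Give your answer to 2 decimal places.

Sorted: 3, 5, 15, 16, 27, 30, 31, 33, 35, 36, 38.
n = 11.
r = (60/100)·(11 + 1) = 7.2.
Rank 7 is 31 and rank 8 is 33.
Interpolate: 31 + 0.2·(33 − 31) = 31 + 0.2·2 = 31.4.

31.40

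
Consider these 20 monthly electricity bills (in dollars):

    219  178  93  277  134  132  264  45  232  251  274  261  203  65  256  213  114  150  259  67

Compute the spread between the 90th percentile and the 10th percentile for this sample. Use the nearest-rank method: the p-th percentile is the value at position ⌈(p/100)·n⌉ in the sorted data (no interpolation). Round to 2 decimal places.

Sorted: 45, 65, 67, 93, 114, 132, 134, 150, 178, 203, 213, 219, 232, 251, 256, 259, 261, 264, 274, 277.
n = 20.
P10: rank ⌈10/100·20⌉ = 2 → 65.
P90: rank ⌈90/100·20⌉ = 18 → 264.
Difference: 264 − 65 = 199.

199.00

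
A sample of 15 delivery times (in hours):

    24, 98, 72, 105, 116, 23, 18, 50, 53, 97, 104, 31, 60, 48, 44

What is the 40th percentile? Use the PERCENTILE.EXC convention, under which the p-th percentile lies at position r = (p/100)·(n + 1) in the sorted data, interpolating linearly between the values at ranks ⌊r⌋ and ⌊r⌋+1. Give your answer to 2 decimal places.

48.80

Sorted: 18, 23, 24, 31, 44, 48, 50, 53, 60, 72, 97, 98, 104, 105, 116.
n = 15.
r = (40/100)·(15 + 1) = 6.4.
Rank 6 is 48 and rank 7 is 50.
Interpolate: 48 + 0.4·(50 − 48) = 48 + 0.4·2 = 48.8.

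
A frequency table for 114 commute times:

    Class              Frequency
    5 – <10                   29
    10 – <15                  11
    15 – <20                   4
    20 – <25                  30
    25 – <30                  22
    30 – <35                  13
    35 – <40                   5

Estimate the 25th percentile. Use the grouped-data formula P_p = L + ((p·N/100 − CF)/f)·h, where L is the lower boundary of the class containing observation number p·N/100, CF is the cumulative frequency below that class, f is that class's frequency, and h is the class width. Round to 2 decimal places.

N = 114; target position k = 25/100 · 114 = 28.5.
Cumulative frequencies: 29, 40, 44, 74, 96, 109, 114.
Observation 28.5 falls in the class 5 – <10.
L = 5, CF = 0, f = 29, h = 5.
P25 = 5 + ((28.5 − 0)/29)·5 = 5 + 4.91379 = 9.91379.

9.91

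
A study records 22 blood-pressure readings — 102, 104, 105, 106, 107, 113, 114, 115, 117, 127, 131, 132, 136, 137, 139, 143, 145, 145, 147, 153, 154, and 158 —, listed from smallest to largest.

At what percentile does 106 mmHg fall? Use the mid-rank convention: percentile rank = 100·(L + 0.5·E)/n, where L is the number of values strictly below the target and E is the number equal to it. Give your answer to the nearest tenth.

15.9

Count below 106: L = 3; count equal: E = 1; n = 22.
Percentile rank = 100·(3 + 0.5·1)/22 = 100·3.5/22 = 15.91.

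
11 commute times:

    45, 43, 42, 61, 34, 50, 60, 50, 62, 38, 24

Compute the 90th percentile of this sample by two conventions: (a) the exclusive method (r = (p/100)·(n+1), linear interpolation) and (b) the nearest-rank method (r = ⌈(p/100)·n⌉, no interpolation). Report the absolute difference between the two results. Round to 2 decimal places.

0.80

Sorted: 24, 34, 38, 42, 43, 45, 50, 50, 60, 61, 62.
n = 11.
(a) r = 10.8; between ranks 10 (61) and 11 (62): 61.8.
(b) the nearest-rank method: rank 10 → 61.
|61.8 − 61| = 0.8.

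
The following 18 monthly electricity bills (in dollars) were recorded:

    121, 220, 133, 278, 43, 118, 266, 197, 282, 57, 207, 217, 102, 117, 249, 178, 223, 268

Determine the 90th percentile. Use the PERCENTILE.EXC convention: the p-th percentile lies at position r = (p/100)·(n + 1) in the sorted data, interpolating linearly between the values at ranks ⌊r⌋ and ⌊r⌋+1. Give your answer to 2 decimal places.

278.40

Sorted: 43, 57, 102, 117, 118, 121, 133, 178, 197, 207, 217, 220, 223, 249, 266, 268, 278, 282.
n = 18.
r = (90/100)·(18 + 1) = 17.1.
Rank 17 is 278 and rank 18 is 282.
Interpolate: 278 + 0.1·(282 − 278) = 278 + 0.1·4 = 278.4.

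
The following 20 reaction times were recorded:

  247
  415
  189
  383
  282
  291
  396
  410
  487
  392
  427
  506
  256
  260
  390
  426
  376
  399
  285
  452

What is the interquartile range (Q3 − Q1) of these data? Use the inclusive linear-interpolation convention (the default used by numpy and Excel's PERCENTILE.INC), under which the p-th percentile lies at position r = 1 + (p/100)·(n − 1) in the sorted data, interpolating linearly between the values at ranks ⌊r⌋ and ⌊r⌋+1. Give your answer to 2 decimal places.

Sorted: 189, 247, 256, 260, 282, 285, 291, 376, 383, 390, 392, 396, 399, 410, 415, 426, 427, 452, 487, 506.
n = 20.
P25: r = 5.75; ranks 5–6 are 282, 285; interpolating gives 284.25.
P75: r = 15.25; ranks 15–16 are 415, 426; interpolating gives 417.75.
Difference: 417.75 − 284.25 = 133.5.

133.50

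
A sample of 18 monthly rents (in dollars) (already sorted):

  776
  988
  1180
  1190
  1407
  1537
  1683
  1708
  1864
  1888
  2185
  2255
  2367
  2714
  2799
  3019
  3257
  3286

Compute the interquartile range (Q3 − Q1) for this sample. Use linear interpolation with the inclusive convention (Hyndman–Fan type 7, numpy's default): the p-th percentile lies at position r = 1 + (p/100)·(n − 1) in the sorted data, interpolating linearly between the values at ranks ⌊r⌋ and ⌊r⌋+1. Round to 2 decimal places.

1187.75

n = 18.
P25: r = 5.25; ranks 5–6 are 1407, 1537; interpolating gives 1439.5.
P75: r = 13.75; ranks 13–14 are 2367, 2714; interpolating gives 2627.25.
Difference: 2627.25 − 1439.5 = 1187.75.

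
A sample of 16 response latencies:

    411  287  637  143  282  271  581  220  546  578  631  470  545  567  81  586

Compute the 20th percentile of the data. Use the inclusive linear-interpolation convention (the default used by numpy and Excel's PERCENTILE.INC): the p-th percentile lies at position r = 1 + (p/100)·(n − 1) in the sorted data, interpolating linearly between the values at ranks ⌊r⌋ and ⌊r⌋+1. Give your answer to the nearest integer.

271

Sorted: 81, 143, 220, 271, 282, 287, 411, 470, 545, 546, 567, 578, 581, 586, 631, 637.
n = 16.
r = 1 + (20/100)·(16 − 1) = 1 + 3 = 4.
r is an integer, so P20 is the value at rank 4: 271.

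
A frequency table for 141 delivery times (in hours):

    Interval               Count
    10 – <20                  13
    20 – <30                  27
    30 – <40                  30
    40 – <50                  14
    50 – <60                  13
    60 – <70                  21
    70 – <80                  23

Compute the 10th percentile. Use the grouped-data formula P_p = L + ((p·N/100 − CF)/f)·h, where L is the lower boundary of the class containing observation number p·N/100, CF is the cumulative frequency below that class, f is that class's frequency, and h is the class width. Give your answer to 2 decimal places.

N = 141; target position k = 10/100 · 141 = 14.1.
Cumulative frequencies: 13, 40, 70, 84, 97, 118, 141.
Observation 14.1 falls in the class 20 – <30.
L = 20, CF = 13, f = 27, h = 10.
P10 = 20 + ((14.1 − 13)/27)·10 = 20 + 0.407407 = 20.4074.

20.41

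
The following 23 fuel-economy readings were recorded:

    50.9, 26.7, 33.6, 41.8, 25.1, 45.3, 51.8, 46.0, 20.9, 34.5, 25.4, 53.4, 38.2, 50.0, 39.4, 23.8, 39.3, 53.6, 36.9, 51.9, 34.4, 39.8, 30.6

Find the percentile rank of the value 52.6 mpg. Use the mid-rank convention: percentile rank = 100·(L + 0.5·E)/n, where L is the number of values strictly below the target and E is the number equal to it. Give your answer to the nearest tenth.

91.3

Sorted: 20.9, 23.8, 25.1, 25.4, 26.7, 30.6, 33.6, 34.4, 34.5, 36.9, 38.2, 39.3, 39.4, 39.8, 41.8, 45.3, 46.0, 50.0, 50.9, 51.8, 51.9, 53.4, 53.6.
Count below 52.6: L = 21; count equal: E = 0; n = 23.
Percentile rank = 100·(21 + 0.5·0)/23 = 100·21/23 = 91.3.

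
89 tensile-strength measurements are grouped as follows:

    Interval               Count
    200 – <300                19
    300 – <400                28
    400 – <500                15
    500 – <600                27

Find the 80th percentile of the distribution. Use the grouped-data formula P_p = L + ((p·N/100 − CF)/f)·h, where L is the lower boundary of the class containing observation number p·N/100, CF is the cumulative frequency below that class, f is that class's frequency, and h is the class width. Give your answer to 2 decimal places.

534.07

N = 89; target position k = 80/100 · 89 = 71.2.
Cumulative frequencies: 19, 47, 62, 89.
Observation 71.2 falls in the class 500 – <600.
L = 500, CF = 62, f = 27, h = 100.
P80 = 500 + ((71.2 − 62)/27)·100 = 500 + 34.0741 = 534.074.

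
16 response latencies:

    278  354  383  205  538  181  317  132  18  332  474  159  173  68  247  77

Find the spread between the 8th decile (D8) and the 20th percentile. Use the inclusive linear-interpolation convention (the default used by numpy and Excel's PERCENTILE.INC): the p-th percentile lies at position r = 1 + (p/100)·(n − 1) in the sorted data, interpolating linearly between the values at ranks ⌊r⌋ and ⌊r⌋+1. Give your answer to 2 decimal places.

222.00

Sorted: 18, 68, 77, 132, 159, 173, 181, 205, 247, 278, 317, 332, 354, 383, 474, 538.
n = 16.
P20: r = 4 (integer) → 132.
P80: r = 13 (integer) → 354.
Difference: 354 − 132 = 222.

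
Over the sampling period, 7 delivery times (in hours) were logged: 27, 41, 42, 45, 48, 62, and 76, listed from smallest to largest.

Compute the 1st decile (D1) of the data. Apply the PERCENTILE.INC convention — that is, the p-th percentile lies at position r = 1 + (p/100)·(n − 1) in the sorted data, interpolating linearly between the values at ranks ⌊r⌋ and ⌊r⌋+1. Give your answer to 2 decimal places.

35.40

n = 7.
r = 1 + (10/100)·(7 − 1) = 1 + 0.6 = 1.6.
Rank 1 is 27 and rank 2 is 41.
Interpolate: 27 + 0.6·(41 − 27) = 27 + 0.6·14 = 35.4.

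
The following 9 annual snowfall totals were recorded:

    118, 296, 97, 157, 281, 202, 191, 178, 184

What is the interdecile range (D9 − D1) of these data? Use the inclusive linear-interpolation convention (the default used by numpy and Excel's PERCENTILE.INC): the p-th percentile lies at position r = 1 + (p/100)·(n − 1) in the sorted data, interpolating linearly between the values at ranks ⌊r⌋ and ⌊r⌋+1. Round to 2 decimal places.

170.20

Sorted: 97, 118, 157, 178, 184, 191, 202, 281, 296.
n = 9.
P10: r = 1.8; ranks 1–2 are 97, 118; interpolating gives 113.8.
P90: r = 8.2; ranks 8–9 are 281, 296; interpolating gives 284.
Difference: 284 − 113.8 = 170.2.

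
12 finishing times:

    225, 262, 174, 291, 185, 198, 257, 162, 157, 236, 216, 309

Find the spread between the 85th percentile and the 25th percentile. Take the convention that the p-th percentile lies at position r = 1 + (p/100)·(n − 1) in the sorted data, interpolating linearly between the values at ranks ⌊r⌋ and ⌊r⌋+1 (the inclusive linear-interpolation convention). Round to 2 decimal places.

89.90

Sorted: 157, 162, 174, 185, 198, 216, 225, 236, 257, 262, 291, 309.
n = 12.
P25: r = 3.75; ranks 3–4 are 174, 185; interpolating gives 182.25.
P85: r = 10.35; ranks 10–11 are 262, 291; interpolating gives 272.15.
Difference: 272.15 − 182.25 = 89.9.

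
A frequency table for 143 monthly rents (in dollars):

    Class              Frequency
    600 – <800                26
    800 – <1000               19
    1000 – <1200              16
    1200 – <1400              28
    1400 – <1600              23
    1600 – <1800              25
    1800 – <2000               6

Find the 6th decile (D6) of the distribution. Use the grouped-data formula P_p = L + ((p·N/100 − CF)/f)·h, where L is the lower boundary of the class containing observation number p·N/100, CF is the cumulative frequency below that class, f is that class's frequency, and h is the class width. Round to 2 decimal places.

N = 143; target position k = 60/100 · 143 = 85.8.
Cumulative frequencies: 26, 45, 61, 89, 112, 137, 143.
Observation 85.8 falls in the class 1200 – <1400.
L = 1200, CF = 61, f = 28, h = 200.
P60 = 1200 + ((85.8 − 61)/28)·200 = 1200 + 177.143 = 1377.14.

1377.14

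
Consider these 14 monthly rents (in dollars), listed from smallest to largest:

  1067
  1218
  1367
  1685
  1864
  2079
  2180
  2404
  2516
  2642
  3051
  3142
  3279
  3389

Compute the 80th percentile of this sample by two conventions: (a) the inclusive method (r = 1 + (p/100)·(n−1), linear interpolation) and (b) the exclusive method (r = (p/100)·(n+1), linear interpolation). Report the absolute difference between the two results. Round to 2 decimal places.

n = 14.
(a) r = 11.4; between ranks 11 (3051) and 12 (3142): 3087.4.
(b) r = 12 → value at rank 12 = 3142.
|3087.4 − 3142| = 54.6.

54.60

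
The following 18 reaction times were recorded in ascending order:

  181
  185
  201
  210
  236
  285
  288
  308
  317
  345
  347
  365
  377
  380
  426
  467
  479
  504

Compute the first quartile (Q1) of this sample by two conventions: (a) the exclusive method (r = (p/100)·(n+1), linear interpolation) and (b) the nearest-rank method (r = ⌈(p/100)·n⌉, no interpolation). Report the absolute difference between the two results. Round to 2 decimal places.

n = 18.
(a) r = 4.75; between ranks 4 (210) and 5 (236): 229.5.
(b) the nearest-rank method: rank 5 → 236.
|229.5 − 236| = 6.5.

6.50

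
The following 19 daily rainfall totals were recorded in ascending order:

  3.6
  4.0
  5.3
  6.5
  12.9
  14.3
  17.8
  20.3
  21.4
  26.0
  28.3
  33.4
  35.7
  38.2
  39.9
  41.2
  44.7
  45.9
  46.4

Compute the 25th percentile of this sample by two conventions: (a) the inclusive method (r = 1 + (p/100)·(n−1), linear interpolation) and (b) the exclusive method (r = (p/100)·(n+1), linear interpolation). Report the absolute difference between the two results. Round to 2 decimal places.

0.70

n = 19.
(a) r = 5.5; between ranks 5 (12.9) and 6 (14.3): 13.6.
(b) r = 5 → value at rank 5 = 12.9.
|13.6 − 12.9| = 0.7.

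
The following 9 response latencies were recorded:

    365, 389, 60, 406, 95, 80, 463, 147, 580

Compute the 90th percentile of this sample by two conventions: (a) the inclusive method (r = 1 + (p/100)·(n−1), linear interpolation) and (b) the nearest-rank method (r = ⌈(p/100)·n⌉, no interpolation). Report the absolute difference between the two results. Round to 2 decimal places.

Sorted: 60, 80, 95, 147, 365, 389, 406, 463, 580.
n = 9.
(a) r = 8.2; between ranks 8 (463) and 9 (580): 486.4.
(b) the nearest-rank method: rank 9 → 580.
|486.4 − 580| = 93.6.

93.60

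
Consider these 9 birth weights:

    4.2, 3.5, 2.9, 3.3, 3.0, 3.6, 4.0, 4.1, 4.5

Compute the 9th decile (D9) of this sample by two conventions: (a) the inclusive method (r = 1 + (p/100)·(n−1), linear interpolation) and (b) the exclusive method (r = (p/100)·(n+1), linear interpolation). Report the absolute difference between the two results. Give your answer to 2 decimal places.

Sorted: 2.9, 3.0, 3.3, 3.5, 3.6, 4.0, 4.1, 4.2, 4.5.
n = 9.
(a) r = 8.2; between ranks 8 (4.2) and 9 (4.5): 4.26.
(b) r = 9 → value at rank 9 = 4.5.
|4.26 − 4.5| = 0.24.

0.24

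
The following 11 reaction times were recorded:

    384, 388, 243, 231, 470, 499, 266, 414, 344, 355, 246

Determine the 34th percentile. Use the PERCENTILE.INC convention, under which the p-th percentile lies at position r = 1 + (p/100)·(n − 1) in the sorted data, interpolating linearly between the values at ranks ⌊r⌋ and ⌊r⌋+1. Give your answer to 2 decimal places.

Sorted: 231, 243, 246, 266, 344, 355, 384, 388, 414, 470, 499.
n = 11.
r = 1 + (34/100)·(11 − 1) = 1 + 3.4 = 4.4.
Rank 4 is 266 and rank 5 is 344.
Interpolate: 266 + 0.4·(344 − 266) = 266 + 0.4·78 = 297.2.

297.20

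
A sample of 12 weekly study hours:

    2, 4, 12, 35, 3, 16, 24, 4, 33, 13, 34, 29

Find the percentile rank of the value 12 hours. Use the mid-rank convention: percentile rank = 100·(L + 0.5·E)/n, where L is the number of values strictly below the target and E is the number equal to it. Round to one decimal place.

37.5

Sorted: 2, 3, 4, 4, 12, 13, 16, 24, 29, 33, 34, 35.
Count below 12: L = 4; count equal: E = 1; n = 12.
Percentile rank = 100·(4 + 0.5·1)/12 = 100·4.5/12 = 37.5.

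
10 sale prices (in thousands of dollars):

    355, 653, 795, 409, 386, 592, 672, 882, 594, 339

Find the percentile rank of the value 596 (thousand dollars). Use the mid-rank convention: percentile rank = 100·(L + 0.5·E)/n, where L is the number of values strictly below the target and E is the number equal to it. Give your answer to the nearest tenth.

Sorted: 339, 355, 386, 409, 592, 594, 653, 672, 795, 882.
Count below 596: L = 6; count equal: E = 0; n = 10.
Percentile rank = 100·(6 + 0.5·0)/10 = 100·6/10 = 60.

60.0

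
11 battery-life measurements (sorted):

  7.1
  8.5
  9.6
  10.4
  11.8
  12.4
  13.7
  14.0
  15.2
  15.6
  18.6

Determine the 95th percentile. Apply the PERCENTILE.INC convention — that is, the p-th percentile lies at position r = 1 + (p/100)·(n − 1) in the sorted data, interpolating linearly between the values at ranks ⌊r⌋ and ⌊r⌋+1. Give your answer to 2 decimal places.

n = 11.
r = 1 + (95/100)·(11 − 1) = 1 + 9.5 = 10.5.
Rank 10 is 15.6 and rank 11 is 18.6.
Interpolate: 15.6 + 0.5·(18.6 − 15.6) = 15.6 + 0.5·3 = 17.1.

17.10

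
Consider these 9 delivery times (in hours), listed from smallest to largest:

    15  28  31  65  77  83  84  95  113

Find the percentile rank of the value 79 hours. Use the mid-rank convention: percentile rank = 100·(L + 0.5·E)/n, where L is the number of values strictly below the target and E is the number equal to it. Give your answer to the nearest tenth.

Count below 79: L = 5; count equal: E = 0; n = 9.
Percentile rank = 100·(5 + 0.5·0)/9 = 100·5/9 = 55.56.

55.6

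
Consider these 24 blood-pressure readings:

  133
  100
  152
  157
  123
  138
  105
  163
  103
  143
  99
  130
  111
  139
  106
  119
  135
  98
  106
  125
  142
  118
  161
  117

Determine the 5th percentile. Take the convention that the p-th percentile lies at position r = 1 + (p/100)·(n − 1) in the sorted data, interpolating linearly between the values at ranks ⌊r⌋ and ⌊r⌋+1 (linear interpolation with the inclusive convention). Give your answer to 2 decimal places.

99.15

Sorted: 98, 99, 100, 103, 105, 106, 106, 111, 117, 118, 119, 123, 125, 130, 133, 135, 138, 139, 142, 143, 152, 157, 161, 163.
n = 24.
r = 1 + (5/100)·(24 − 1) = 1 + 1.15 = 2.15.
Rank 2 is 99 and rank 3 is 100.
Interpolate: 99 + 0.15·(100 − 99) = 99 + 0.15·1 = 99.15.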